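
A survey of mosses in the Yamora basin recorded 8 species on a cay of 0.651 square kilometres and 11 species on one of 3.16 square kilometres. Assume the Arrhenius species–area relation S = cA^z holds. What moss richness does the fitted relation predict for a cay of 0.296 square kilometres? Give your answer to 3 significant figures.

z = ln(11/8) / ln(3.16/0.651) = 0.3185 / 1.5798 = 0.2016
c = 8 / 0.651^0.2016 = 8 / 0.9171 = 8.723
S₃ = 8.723 × 0.296^0.2016 = 8.723 × 0.7824 ≈ 6.825

6.82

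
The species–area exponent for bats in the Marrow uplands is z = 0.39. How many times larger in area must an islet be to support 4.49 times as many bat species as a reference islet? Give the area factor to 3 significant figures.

(A₂/A₁)^0.39 = 4.49, so A₂/A₁ = 4.49^(1/0.39) = 4.49^2.564
ln(A₂/A₁) = ln 4.49 / 0.39 = 1.5019 / 0.39 = 3.8509
A₂/A₁ = e^3.8509 ≈ 47.04

47.0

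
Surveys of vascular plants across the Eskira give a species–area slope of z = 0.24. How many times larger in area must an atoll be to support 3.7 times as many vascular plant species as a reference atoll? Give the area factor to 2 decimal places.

233.08

(A₂/A₁)^0.24 = 3.7, so A₂/A₁ = 3.7^(1/0.24) = 3.7^4.167
ln(A₂/A₁) = ln 3.7 / 0.24 = 1.3083 / 0.24 = 5.4514
A₂/A₁ = e^5.4514 ≈ 233.1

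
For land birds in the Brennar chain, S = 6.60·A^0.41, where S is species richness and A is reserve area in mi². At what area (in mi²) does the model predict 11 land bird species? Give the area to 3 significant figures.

3.48 mi²

11 = 6.6 × A^0.41  ⇒  A^0.41 = 11/6.6 = 1.667
ln A = ln(1.667) / 0.41 = 0.5108 / 0.41 = 1.2459
A = e^1.2459 ≈ 3.476 mi²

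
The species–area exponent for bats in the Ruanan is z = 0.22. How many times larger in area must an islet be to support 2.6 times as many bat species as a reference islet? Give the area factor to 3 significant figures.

(A₂/A₁)^0.22 = 2.6, so A₂/A₁ = 2.6^(1/0.22) = 2.6^4.545
ln(A₂/A₁) = ln 2.6 / 0.22 = 0.9555 / 0.22 = 4.3432
A₂/A₁ = e^4.3432 ≈ 76.96

77.0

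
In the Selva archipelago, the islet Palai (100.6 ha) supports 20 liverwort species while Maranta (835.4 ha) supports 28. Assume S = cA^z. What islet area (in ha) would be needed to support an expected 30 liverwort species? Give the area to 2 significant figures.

z = ln(28/20) / ln(835.4/100.6) = 0.3365 / 2.1168 = 0.1590
c = 20 / 100.6^0.1590 = 20 / 2.081 = 9.61
A = (30/9.61)^(1/0.1590) ⇒ ln A = ln(3.122)/0.1590 = 7.1619
A = e^7.1619 ≈ 1289 ha

1300 ha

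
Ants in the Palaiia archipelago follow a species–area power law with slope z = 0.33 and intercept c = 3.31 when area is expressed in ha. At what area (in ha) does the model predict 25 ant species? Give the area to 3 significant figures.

25 = 3.31 × A^0.33  ⇒  A^0.33 = 25/3.31 = 7.553
ln A = ln(7.553) / 0.33 = 2.0219 / 0.33 = 6.1271
A = e^6.1271 ≈ 458.1 ha

458 ha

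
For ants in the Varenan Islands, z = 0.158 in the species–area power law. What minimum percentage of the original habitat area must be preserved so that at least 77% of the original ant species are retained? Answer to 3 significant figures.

Need (A_new/A_old)^0.158 = 0.77, so A_new/A_old = 0.77^(1/0.158) = 0.77^6.329
ln(A_new/A_old) = ln 0.77 / 0.158 = -0.2614 / 0.158 = -1.6542
A_new/A_old = e^-1.6542 ≈ 0.1912

19.1%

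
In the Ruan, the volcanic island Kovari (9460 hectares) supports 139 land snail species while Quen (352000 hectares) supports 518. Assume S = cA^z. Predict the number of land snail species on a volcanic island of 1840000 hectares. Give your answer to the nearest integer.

z = ln(518/139) / ln(352000/9460) = 1.3155 / 3.6166 = 0.3637
c = 139 / 9460^0.3637 = 139 / 27.94 = 4.975
S₃ = 4.975 × 1840000^0.3637 = 4.975 × 190 ≈ 945.4

945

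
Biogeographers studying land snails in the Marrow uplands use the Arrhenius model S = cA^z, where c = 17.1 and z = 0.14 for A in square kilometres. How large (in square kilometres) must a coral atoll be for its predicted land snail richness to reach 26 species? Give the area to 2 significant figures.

20 square kilometres

26 = 17.1 × A^0.14  ⇒  A^0.14 = 26/17.1 = 1.52
ln A = ln(1.52) / 0.14 = 0.4190 / 0.14 = 2.9930
A = e^2.9930 ≈ 19.95 square kilometres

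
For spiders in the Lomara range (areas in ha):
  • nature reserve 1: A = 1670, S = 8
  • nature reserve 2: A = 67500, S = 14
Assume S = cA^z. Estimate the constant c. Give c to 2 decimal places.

2.60

z = ln(S₂/S₁) / ln(A₂/A₁) = ln(14/8) / ln(67500/1670) = 0.5596 / 3.6993 = 0.1513
c = S₁ / A₁^z = 8 / 1670^0.1513 = 8 / 3.073 = 2.604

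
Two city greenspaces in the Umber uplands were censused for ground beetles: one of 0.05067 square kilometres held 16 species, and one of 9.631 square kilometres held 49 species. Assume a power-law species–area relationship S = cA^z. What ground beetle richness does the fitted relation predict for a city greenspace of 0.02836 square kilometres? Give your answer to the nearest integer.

z = ln(49/16) / ln(9.631/0.05067) = 1.1192 / 5.2474 = 0.2133
c = 16 / 0.05067^0.2133 = 16 / 0.5293 = 30.23
S₃ = 30.23 × 0.02836^0.2133 = 30.23 × 0.4677 ≈ 14.14

14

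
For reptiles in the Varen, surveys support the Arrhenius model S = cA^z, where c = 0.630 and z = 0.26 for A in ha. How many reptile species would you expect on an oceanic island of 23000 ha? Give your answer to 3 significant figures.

S = 0.63 × 23000^0.26
ln S = ln 0.63 + 0.26 × ln 23000 = -0.4620 + 0.26 × 10.0432 = 2.1492
S = e^2.1492 ≈ 8.578

8.58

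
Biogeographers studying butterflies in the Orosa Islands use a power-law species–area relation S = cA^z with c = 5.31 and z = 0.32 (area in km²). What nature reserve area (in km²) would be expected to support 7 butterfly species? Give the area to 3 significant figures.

7 = 5.31 × A^0.32  ⇒  A^0.32 = 7/5.31 = 1.318
ln A = ln(1.318) / 0.32 = 0.2763 / 0.32 = 0.8635
A = e^0.8635 ≈ 2.371 km²

2.37 km²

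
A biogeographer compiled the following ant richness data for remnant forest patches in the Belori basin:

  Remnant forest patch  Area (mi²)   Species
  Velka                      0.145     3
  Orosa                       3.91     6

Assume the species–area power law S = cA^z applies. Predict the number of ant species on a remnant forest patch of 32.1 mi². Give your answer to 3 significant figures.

z = ln(6/3) / ln(3.91/0.145) = 0.6931 / 3.2946 = 0.2104
c = 3 / 0.145^0.2104 = 3 / 0.6661 = 4.504
S₃ = 4.504 × 32.1^0.2104 = 4.504 × 2.075 ≈ 9.344

9.34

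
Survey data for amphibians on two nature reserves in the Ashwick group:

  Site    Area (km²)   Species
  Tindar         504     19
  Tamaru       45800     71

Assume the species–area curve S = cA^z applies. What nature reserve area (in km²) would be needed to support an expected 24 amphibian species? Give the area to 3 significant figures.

1120 km²

z = ln(71/19) / ln(45800/504) = 1.3182 / 4.5095 = 0.2923
c = 19 / 504^0.2923 = 19 / 6.166 = 3.081
A = (24/3.081)^(1/0.2923) ⇒ ln A = ln(7.788)/0.2923 = 7.0217
A = e^7.0217 ≈ 1121 km²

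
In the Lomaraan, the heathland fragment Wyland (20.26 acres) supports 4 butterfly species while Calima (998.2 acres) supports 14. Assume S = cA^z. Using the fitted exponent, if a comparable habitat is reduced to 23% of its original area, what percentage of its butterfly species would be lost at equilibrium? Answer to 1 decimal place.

37.7%

z = ln(14/4) / ln(998.2/20.26) = 1.2528 / 3.8973 = 0.3214
S_new/S_old = (A_new/A_old)^z = 0.23^0.3214 = exp(0.3214 × -1.4697) = 0.6235
Fraction lost = 1 − 0.6235 = 0.3765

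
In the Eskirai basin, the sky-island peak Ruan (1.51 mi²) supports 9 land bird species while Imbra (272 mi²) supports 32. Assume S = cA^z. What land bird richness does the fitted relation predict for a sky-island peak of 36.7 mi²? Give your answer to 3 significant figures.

19.6

z = ln(32/9) / ln(272/1.51) = 1.2685 / 5.1937 = 0.2442
c = 9 / 1.51^0.2442 = 9 / 1.106 = 8.138
S₃ = 8.138 × 36.7^0.2442 = 8.138 × 2.411 ≈ 19.62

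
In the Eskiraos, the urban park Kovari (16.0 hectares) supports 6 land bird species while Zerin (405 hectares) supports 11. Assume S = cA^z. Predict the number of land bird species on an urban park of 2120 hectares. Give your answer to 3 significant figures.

15.0

z = ln(11/6) / ln(405/16) = 0.6061 / 3.2313 = 0.1876
c = 6 / 16^0.1876 = 6 / 1.682 = 3.567
S₃ = 3.567 × 2120^0.1876 = 3.567 × 4.207 ≈ 15.01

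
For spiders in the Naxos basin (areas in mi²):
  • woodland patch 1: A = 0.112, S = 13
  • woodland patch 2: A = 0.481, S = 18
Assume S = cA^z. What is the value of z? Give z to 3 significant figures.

0.223

Taking logs: ln S = ln c + z ln A, so z = (ln S₂ − ln S₁)/(ln A₂ − ln A₁).
z = ln(18/13) / ln(0.481/0.112) = ln(1.385) / ln(4.295) = 0.3254 / 1.4574 = 0.2233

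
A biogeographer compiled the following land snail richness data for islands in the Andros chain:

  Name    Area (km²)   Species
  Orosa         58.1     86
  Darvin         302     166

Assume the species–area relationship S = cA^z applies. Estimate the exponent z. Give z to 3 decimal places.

Taking logs: ln S = ln c + z ln A, so z = (ln S₂ − ln S₁)/(ln A₂ − ln A₁).
z = ln(166/86) / ln(302/58.1) = ln(1.93) / ln(5.198) = 0.6576 / 1.6483 = 0.3990

0.399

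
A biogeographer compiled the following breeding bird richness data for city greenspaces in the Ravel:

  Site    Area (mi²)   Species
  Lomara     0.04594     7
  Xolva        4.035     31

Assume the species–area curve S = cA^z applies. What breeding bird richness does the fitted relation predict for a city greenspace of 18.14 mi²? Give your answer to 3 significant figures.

z = ln(31/7) / ln(4.035/0.04594) = 1.4881 / 4.4754 = 0.3325
c = 7 / 0.04594^0.3325 = 7 / 0.3591 = 19.49
S₃ = 19.49 × 18.14^0.3325 = 19.49 × 2.621 ≈ 51.1

51.1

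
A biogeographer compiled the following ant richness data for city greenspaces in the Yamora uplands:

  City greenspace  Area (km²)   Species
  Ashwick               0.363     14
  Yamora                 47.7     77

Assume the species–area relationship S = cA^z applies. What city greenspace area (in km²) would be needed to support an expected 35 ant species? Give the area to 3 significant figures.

z = ln(77/14) / ln(47.7/0.363) = 1.7047 / 4.8783 = 0.3495
c = 14 / 0.363^0.3495 = 14 / 0.7018 = 19.95
A = (35/19.95)^(1/0.3495) ⇒ ln A = ln(1.754)/0.3495 = 1.6087
A = e^1.6087 ≈ 4.996 km²

5.00 km²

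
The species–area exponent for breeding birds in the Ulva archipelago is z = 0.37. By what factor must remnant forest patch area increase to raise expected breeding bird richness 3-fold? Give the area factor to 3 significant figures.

19.5

(A₂/A₁)^0.37 = 3, so A₂/A₁ = 3^(1/0.37) = 3^2.703
ln(A₂/A₁) = ln 3 / 0.37 = 1.0986 / 0.37 = 2.9692
A₂/A₁ = e^2.9692 ≈ 19.48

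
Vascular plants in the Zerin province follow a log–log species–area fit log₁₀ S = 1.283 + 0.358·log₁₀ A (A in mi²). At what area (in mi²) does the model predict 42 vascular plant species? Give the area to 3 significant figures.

42 = 19.19 × A^0.358  ⇒  A^0.358 = 42/19.19 = 2.189
ln A = ln(2.189) / 0.358 = 0.7835 / 0.358 = 2.1884
A = e^2.1884 ≈ 8.921 mi²

8.92 mi²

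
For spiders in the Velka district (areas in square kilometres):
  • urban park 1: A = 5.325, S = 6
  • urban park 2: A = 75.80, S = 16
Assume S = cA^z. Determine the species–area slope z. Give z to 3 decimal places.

0.369

Taking logs: ln S = ln c + z ln A, so z = (ln S₂ − ln S₁)/(ln A₂ − ln A₁).
z = ln(16/6) / ln(75.8/5.325) = ln(2.667) / ln(14.23) = 0.9808 / 2.6557 = 0.3693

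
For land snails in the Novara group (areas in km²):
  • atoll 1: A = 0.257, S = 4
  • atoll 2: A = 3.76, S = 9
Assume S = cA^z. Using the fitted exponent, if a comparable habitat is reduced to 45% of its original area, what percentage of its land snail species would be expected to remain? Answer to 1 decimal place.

z = ln(9/4) / ln(3.76/0.257) = 0.8109 / 2.6831 = 0.3022
S_new/S_old = (A_new/A_old)^z = 0.45^0.3022 = exp(0.3022 × -0.7985) = 0.7856

78.6%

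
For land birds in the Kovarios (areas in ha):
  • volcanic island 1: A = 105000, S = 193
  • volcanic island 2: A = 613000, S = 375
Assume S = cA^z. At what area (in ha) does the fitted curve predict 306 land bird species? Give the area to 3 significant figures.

357000 ha

z = ln(375/193) / ln(613000/105000) = 0.6642 / 1.7644 = 0.3765
c = 193 / 105000^0.3765 = 193 / 77.68 = 2.485
A = (306/2.485)^(1/0.3765) ⇒ ln A = ln(123.2)/0.3765 = 12.7860
A = e^12.7860 ≈ 357177 ha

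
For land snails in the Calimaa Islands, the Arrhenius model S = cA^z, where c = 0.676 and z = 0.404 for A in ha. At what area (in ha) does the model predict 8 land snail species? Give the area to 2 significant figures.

450 ha

8 = 0.676 × A^0.404  ⇒  A^0.404 = 8/0.676 = 11.83
ln A = ln(11.83) / 0.404 = 2.4710 / 0.404 = 6.1163
A = e^6.1163 ≈ 453.2 ha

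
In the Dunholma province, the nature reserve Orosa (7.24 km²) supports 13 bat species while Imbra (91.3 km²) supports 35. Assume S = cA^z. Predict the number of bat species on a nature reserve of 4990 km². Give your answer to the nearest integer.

167

z = ln(35/13) / ln(91.3/7.24) = 0.9904 / 2.5345 = 0.3908
c = 13 / 7.24^0.3908 = 13 / 2.167 = 5.998
S₃ = 5.998 × 4990^0.3908 = 5.998 × 27.87 ≈ 167.1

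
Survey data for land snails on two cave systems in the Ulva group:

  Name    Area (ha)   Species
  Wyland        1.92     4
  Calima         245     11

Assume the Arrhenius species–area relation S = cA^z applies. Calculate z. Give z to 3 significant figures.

Taking logs: ln S = ln c + z ln A, so z = (ln S₂ − ln S₁)/(ln A₂ − ln A₁).
z = ln(11/4) / ln(245/1.92) = ln(2.75) / ln(127.6) = 1.0116 / 4.8489 = 0.2086

0.209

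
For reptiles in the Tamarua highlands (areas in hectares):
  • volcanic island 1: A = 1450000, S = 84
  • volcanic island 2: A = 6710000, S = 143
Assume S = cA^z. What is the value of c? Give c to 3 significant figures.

z = ln(S₂/S₁) / ln(A₂/A₁) = ln(143/84) / ln(6710000/1450000) = 0.5320 / 1.5320 = 0.3473
c = S₁ / A₁^z = 84 / 1450000^0.3473 = 84 / 137.9 = 0.609

0.609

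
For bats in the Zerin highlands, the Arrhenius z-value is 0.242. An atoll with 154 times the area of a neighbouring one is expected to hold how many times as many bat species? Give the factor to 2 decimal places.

3.38

S₂/S₁ = (A₂/A₁)^z = 154^0.242
ln(S₂/S₁) = 0.242 × ln 154 = 0.242 × 5.0370 = 1.2189
S₂/S₁ = e^1.2189 ≈ 3.384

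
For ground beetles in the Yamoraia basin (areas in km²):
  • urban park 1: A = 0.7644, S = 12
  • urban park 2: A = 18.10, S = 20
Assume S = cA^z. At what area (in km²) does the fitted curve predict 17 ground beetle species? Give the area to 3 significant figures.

z = ln(20/12) / ln(18.1/0.7644) = 0.5108 / 3.1646 = 0.1614
c = 12 / 0.7644^0.1614 = 12 / 0.9576 = 12.53
A = (17/12.53)^(1/0.1614) ⇒ ln A = ln(1.357)/0.1614 = 1.8891
A = e^1.8891 ≈ 6.613 km²

6.61 km²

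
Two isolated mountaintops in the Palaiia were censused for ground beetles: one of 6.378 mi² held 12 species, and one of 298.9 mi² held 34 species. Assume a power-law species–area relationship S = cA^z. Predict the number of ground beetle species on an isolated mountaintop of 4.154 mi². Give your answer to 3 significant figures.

10.7

z = ln(34/12) / ln(298.9/6.378) = 1.0415 / 3.8473 = 0.2707
c = 12 / 6.378^0.2707 = 12 / 1.651 = 7.267
S₃ = 7.267 × 4.154^0.2707 = 7.267 × 1.47 ≈ 10.68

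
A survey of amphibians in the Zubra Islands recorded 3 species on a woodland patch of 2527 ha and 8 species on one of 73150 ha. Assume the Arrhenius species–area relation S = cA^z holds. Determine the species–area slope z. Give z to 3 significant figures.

Taking logs: ln S = ln c + z ln A, so z = (ln S₂ − ln S₁)/(ln A₂ − ln A₁).
z = ln(8/3) / ln(73150/2527) = ln(2.667) / ln(28.95) = 0.9808 / 3.3655 = 0.2914

0.291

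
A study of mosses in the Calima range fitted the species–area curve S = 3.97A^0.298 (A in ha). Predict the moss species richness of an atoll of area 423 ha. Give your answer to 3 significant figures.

S = 3.97 × 423^0.298 = 3.97 × 6.062 ≈ 24.07

24.1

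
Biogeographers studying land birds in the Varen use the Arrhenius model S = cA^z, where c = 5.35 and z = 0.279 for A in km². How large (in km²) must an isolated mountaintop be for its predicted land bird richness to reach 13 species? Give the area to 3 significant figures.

24.1 km²

13 = 5.35 × A^0.279  ⇒  A^0.279 = 13/5.35 = 2.43
ln A = ln(2.43) / 0.279 = 0.8879 / 0.279 = 3.1823
A = e^3.1823 ≈ 24.1 km²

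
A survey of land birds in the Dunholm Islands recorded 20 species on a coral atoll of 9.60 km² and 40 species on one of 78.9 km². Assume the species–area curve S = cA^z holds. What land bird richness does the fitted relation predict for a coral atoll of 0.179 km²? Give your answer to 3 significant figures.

5.39

z = ln(40/20) / ln(78.9/9.6) = 0.6931 / 2.1064 = 0.3291
c = 20 / 9.6^0.3291 = 20 / 2.105 = 9.502
S₃ = 9.502 × 0.179^0.3291 = 9.502 × 0.5677 ≈ 5.394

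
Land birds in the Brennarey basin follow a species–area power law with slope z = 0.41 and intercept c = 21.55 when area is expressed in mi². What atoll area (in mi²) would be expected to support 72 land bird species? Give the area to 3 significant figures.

19.0 mi²

72 = 21.55 × A^0.41  ⇒  A^0.41 = 72/21.55 = 3.341
ln A = ln(3.341) / 0.41 = 1.2063 / 0.41 = 2.9422
A = e^2.9422 ≈ 18.96 mi²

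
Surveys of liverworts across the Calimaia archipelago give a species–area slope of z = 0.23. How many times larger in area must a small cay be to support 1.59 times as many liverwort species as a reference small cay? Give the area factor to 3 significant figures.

(A₂/A₁)^0.23 = 1.59, so A₂/A₁ = 1.59^(1/0.23) = 1.59^4.348
ln(A₂/A₁) = ln 1.59 / 0.23 = 0.4637 / 0.23 = 2.0162
A₂/A₁ = e^2.0162 ≈ 7.51

7.51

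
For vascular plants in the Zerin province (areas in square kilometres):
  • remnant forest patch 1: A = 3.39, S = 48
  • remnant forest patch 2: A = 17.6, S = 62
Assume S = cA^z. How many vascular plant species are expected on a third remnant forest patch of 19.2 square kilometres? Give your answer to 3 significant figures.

z = ln(62/48) / ln(17.6/3.39) = 0.2559 / 1.6471 = 0.1554
c = 48 / 3.39^0.1554 = 48 / 1.209 = 39.71
S₃ = 39.71 × 19.2^0.1554 = 39.71 × 1.583 ≈ 62.84

62.8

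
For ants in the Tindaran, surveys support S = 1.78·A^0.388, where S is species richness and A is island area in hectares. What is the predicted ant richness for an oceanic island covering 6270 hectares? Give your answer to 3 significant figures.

52.9

S = 1.78 × 6270^0.388 = 1.78 × 29.74 ≈ 52.94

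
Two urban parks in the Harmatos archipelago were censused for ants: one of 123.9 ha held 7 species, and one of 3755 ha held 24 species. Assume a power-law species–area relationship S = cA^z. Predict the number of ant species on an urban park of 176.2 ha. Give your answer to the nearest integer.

8

z = ln(24/7) / ln(3755/123.9) = 1.2321 / 3.4114 = 0.3612
c = 7 / 123.9^0.3612 = 7 / 5.702 = 1.228
S₃ = 1.228 × 176.2^0.3612 = 1.228 × 6.475 ≈ 7.949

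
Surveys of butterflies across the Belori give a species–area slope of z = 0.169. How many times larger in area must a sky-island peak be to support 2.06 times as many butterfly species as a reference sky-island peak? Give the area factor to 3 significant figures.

72.0

(A₂/A₁)^0.169 = 2.06, so A₂/A₁ = 2.06^(1/0.169) = 2.06^5.917
ln(A₂/A₁) = ln 2.06 / 0.169 = 0.7227 / 0.169 = 4.2764
A₂/A₁ = e^4.2764 ≈ 71.98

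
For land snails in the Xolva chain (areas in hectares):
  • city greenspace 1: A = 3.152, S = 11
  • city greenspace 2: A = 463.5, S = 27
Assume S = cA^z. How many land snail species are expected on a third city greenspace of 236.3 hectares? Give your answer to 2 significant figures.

z = ln(27/11) / ln(463.5/3.152) = 0.8979 / 4.9908 = 0.1799
c = 11 / 3.152^0.1799 = 11 / 1.229 = 8.947
S₃ = 8.947 × 236.3^0.1799 = 8.947 × 2.673 ≈ 23.92

24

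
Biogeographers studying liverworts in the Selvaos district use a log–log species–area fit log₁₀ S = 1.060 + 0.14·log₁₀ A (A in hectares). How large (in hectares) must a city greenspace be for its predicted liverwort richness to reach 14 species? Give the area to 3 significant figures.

4.12 hectares

14 = 11.48 × A^0.14  ⇒  A^0.14 = 14/11.48 = 1.219
ln A = ln(1.219) / 0.14 = 0.1983 / 0.14 = 1.4166
A = e^1.4166 ≈ 4.123 hectares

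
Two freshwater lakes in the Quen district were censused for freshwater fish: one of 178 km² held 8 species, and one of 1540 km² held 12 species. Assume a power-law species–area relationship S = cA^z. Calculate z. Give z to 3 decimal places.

Taking logs: ln S = ln c + z ln A, so z = (ln S₂ − ln S₁)/(ln A₂ − ln A₁).
z = ln(12/8) / ln(1540/178) = ln(1.5) / ln(8.652) = 0.4055 / 2.1578 = 0.1879

0.188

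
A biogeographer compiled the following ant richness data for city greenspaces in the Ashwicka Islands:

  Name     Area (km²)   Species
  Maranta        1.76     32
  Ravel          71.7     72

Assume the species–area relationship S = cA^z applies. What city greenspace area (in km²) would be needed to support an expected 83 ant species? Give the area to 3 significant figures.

137 km²

z = ln(72/32) / ln(71.7/1.76) = 0.8109 / 3.7072 = 0.2187
c = 32 / 1.76^0.2187 = 32 / 1.132 = 28.28
A = (83/28.28)^(1/0.2187) ⇒ ln A = ln(2.935)/0.2187 = 4.9224
A = e^4.9224 ≈ 137.3 km²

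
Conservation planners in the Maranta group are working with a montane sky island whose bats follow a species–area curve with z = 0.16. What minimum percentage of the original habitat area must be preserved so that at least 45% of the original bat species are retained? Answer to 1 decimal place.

0.7%

Need (A_new/A_old)^0.16 = 0.45, so A_new/A_old = 0.45^(1/0.16) = 0.45^6.25
ln(A_new/A_old) = ln 0.45 / 0.16 = -0.7985 / 0.16 = -4.9907
A_new/A_old = e^-4.9907 ≈ 0.006801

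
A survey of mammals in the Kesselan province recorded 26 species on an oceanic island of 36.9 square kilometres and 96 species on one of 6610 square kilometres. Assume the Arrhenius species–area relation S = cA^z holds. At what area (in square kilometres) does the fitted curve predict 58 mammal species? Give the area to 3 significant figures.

893 square kilometres

z = ln(96/26) / ln(6610/36.9) = 1.3063 / 5.1881 = 0.2518
c = 26 / 36.9^0.2518 = 26 / 2.481 = 10.48
A = (58/10.48)^(1/0.2518) ⇒ ln A = ln(5.533)/0.2518 = 6.7949
A = e^6.7949 ≈ 893.3 square kilometres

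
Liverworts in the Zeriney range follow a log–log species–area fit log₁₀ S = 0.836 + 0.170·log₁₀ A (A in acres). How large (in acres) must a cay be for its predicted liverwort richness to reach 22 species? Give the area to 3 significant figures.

953 acres

22 = 6.855 × A^0.17  ⇒  A^0.17 = 22/6.855 = 3.209
ln A = ln(3.209) / 0.17 = 1.1661 / 0.17 = 6.8593
A = e^6.8593 ≈ 952.7 acres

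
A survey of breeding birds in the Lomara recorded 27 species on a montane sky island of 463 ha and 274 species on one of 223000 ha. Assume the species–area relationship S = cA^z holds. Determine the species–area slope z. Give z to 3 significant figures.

Taking logs: ln S = ln c + z ln A, so z = (ln S₂ − ln S₁)/(ln A₂ − ln A₁).
z = ln(274/27) / ln(223000/463) = ln(10.15) / ln(481.6) = 2.3173 / 6.1772 = 0.3751

0.375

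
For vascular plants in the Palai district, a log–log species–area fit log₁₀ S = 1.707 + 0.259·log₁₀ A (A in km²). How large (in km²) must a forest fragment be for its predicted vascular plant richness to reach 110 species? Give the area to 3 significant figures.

19.5 km²

110 = 50.93 × A^0.259  ⇒  A^0.259 = 110/50.93 = 2.16
ln A = ln(2.16) / 0.259 = 0.7700 / 0.259 = 2.9728
A = e^2.9728 ≈ 19.55 km²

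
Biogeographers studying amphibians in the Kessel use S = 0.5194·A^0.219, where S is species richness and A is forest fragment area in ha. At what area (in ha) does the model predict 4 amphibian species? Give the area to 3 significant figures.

4 = 0.5194 × A^0.219  ⇒  A^0.219 = 4/0.5194 = 7.701
ln A = ln(7.701) / 0.219 = 2.0414 / 0.219 = 9.3213
A = e^9.3213 ≈ 11174 ha

11200 ha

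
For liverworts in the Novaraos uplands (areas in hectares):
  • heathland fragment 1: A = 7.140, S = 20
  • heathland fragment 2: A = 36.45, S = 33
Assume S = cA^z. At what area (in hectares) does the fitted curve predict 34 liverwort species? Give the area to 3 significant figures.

40.2 hectares

z = ln(33/20) / ln(36.45/7.14) = 0.5008 / 1.6302 = 0.3072
c = 20 / 7.14^0.3072 = 20 / 1.829 = 10.93
A = (34/10.93)^(1/0.3072) ⇒ ln A = ln(3.109)/0.3072 = 3.6931
A = e^3.6931 ≈ 40.17 hectares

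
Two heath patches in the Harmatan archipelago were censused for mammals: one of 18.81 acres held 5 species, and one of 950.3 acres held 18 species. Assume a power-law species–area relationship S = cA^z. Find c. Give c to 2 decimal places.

z = ln(S₂/S₁) / ln(A₂/A₁) = ln(18/5) / ln(950.3/18.81) = 1.2809 / 3.9224 = 0.3266
c = S₁ / A₁^z = 5 / 18.81^0.3266 = 5 / 2.607 = 1.918

1.92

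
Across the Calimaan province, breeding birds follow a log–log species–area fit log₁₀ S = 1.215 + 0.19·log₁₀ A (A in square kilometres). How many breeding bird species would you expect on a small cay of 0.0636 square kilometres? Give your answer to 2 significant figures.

S = 16.41 × 0.0636^0.19
ln S = ln 16.41 + 0.19 × ln 0.0636 = 2.7976 + 0.19 × -2.7551 = 2.2742
S = e^2.2742 ≈ 9.72

9.7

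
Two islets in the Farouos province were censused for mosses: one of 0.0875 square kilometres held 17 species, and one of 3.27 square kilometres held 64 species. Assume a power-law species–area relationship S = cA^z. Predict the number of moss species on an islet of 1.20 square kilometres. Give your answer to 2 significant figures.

z = ln(64/17) / ln(3.27/0.0875) = 1.3257 / 3.6209 = 0.3661
c = 17 / 0.0875^0.3661 = 17 / 0.4099 = 41.48
S₃ = 41.48 × 1.2^0.3661 = 41.48 × 1.069 ≈ 44.34

44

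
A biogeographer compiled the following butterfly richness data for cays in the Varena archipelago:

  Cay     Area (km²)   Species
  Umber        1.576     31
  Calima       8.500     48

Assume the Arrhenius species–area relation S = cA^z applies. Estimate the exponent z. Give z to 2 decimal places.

0.26

Taking logs: ln S = ln c + z ln A, so z = (ln S₂ − ln S₁)/(ln A₂ − ln A₁).
z = ln(48/31) / ln(8.5/1.576) = ln(1.548) / ln(5.393) = 0.4372 / 1.6852 = 0.2594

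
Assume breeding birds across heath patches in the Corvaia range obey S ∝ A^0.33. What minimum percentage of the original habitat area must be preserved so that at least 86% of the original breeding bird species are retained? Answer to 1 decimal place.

63.3%

Need (A_new/A_old)^0.33 = 0.86, so A_new/A_old = 0.86^(1/0.33) = 0.86^3.03
ln(A_new/A_old) = ln 0.86 / 0.33 = -0.1508 / 0.33 = -0.4570
A_new/A_old = e^-0.4570 ≈ 0.6332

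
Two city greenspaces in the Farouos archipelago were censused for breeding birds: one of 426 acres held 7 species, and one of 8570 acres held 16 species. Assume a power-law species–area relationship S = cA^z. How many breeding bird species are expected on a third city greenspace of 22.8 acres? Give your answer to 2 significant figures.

3.1

z = ln(16/7) / ln(8570/426) = 0.8267 / 3.0016 = 0.2754
c = 7 / 426^0.2754 = 7 / 5.299 = 1.321
S₃ = 1.321 × 22.8^0.2754 = 1.321 × 2.366 ≈ 3.125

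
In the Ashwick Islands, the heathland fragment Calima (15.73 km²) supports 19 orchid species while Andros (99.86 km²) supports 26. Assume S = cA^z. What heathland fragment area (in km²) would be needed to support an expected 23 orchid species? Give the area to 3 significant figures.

z = ln(26/19) / ln(99.86/15.73) = 0.3137 / 1.8482 = 0.1697
c = 19 / 15.73^0.1697 = 19 / 1.596 = 11.9
A = (23/11.9)^(1/0.1697) ⇒ ln A = ln(1.932)/0.1697 = 3.8813
A = e^3.8813 ≈ 48.49 km²

48.5 km²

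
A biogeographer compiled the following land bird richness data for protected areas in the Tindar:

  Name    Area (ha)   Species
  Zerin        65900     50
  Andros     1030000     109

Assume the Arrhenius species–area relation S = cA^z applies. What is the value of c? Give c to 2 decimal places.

2.15

z = ln(S₂/S₁) / ln(A₂/A₁) = ln(109/50) / ln(1030000/65900) = 0.7793 / 2.7492 = 0.2835
c = S₁ / A₁^z = 50 / 65900^0.2835 = 50 / 23.23 = 2.152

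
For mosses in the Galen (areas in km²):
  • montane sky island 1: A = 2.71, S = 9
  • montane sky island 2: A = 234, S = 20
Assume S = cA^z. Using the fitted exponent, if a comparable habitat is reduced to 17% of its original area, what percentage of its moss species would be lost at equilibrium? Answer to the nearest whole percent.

z = ln(20/9) / ln(234/2.71) = 0.7985 / 4.4584 = 0.1791
S_new/S_old = (A_new/A_old)^z = 0.17^0.1791 = exp(0.1791 × -1.7720) = 0.7281
Fraction lost = 1 − 0.7281 = 0.2719

27%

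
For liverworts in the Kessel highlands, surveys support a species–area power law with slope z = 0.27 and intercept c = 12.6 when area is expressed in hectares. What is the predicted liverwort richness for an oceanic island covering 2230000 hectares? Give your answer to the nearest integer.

652

S = 12.6 × 2230000^0.27
ln S = ln 12.6 + 0.27 × ln 2230000 = 2.5337 + 0.27 × 14.6175 = 6.4804
S = e^6.4804 ≈ 652.2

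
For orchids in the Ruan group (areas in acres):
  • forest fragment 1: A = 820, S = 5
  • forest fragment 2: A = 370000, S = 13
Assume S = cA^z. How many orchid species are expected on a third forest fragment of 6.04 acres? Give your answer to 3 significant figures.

2.32

z = ln(13/5) / ln(370000/820) = 0.9555 / 6.1120 = 0.1563
c = 5 / 820^0.1563 = 5 / 2.855 = 1.752
S₃ = 1.752 × 6.04^0.1563 = 1.752 × 1.325 ≈ 2.32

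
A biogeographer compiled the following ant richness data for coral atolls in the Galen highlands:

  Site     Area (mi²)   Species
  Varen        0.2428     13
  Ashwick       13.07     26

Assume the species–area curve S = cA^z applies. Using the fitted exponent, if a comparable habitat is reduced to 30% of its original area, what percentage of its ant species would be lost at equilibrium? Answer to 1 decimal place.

z = ln(26/13) / ln(13.07/0.2428) = 0.6931 / 3.9858 = 0.1739
S_new/S_old = (A_new/A_old)^z = 0.3^0.1739 = exp(0.1739 × -1.2040) = 0.8111
Fraction lost = 1 − 0.8111 = 0.1889

18.9%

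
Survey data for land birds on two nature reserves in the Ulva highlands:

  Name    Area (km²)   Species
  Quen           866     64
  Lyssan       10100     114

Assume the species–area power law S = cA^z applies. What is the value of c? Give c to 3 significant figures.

z = ln(S₂/S₁) / ln(A₂/A₁) = ln(114/64) / ln(10100/866) = 0.5773 / 2.4564 = 0.2350
c = S₁ / A₁^z = 64 / 866^0.2350 = 64 / 4.902 = 13.06

13.1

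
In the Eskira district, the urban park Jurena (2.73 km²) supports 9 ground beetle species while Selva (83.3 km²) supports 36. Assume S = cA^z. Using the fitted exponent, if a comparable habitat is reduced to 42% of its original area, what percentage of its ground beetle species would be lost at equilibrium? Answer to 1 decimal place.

29.7%

z = ln(36/9) / ln(83.3/2.73) = 1.3863 / 3.4181 = 0.4056
S_new/S_old = (A_new/A_old)^z = 0.42^0.4056 = exp(0.4056 × -0.8675) = 0.7034
Fraction lost = 1 − 0.7034 = 0.2966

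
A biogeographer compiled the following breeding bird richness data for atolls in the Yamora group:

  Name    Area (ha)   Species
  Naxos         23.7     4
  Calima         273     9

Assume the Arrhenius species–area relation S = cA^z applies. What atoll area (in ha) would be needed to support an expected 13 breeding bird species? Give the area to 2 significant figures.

830 ha

z = ln(9/4) / ln(273/23.7) = 0.8109 / 2.4440 = 0.3318
c = 4 / 23.7^0.3318 = 4 / 2.859 = 1.399
A = (13/1.399)^(1/0.3318) ⇒ ln A = ln(9.29)/0.3318 = 6.7177
A = e^6.7177 ≈ 826.9 ha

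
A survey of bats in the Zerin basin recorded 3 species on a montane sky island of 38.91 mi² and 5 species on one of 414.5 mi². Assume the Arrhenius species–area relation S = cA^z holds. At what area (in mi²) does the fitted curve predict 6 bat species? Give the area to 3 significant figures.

964 mi²

z = ln(5/3) / ln(414.5/38.91) = 0.5108 / 2.3658 = 0.2159
c = 3 / 38.91^0.2159 = 3 / 2.205 = 1.361
A = (6/1.361)^(1/0.2159) ⇒ ln A = ln(4.409)/0.2159 = 6.8715
A = e^6.8715 ≈ 964.4 mi²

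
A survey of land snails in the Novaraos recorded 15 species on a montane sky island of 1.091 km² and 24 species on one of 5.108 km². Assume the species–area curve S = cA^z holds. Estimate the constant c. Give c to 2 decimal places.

z = ln(S₂/S₁) / ln(A₂/A₁) = ln(24/15) / ln(5.108/1.091) = 0.4700 / 1.5437 = 0.3045
c = S₁ / A₁^z = 15 / 1.091^0.3045 = 15 / 1.027 = 14.61

14.61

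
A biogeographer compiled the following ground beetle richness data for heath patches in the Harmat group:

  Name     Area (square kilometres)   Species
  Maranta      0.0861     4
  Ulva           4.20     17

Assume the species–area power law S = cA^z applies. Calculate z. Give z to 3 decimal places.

Taking logs: ln S = ln c + z ln A, so z = (ln S₂ − ln S₁)/(ln A₂ − ln A₁).
z = ln(17/4) / ln(4.2/0.0861) = ln(4.25) / ln(48.78) = 1.4469 / 3.8873 = 0.3722

0.372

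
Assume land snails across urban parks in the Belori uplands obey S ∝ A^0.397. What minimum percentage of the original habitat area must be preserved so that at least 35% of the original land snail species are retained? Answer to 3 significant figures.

7.10%

Need (A_new/A_old)^0.397 = 0.35, so A_new/A_old = 0.35^(1/0.397) = 0.35^2.519
ln(A_new/A_old) = ln 0.35 / 0.397 = -1.0498 / 0.397 = -2.6444
A_new/A_old = e^-2.6444 ≈ 0.07105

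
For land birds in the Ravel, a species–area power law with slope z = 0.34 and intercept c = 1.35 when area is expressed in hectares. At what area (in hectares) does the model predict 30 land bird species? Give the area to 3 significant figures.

30 = 1.35 × A^0.34  ⇒  A^0.34 = 30/1.35 = 22.22
ln A = ln(22.22) / 0.34 = 3.1011 / 0.34 = 9.1209
A = e^9.1209 ≈ 9144 hectares

9140 hectares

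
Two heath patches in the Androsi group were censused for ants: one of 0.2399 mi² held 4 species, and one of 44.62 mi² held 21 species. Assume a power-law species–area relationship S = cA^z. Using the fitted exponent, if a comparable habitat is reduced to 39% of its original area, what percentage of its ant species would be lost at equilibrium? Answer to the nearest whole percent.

26%

z = ln(21/4) / ln(44.62/0.2399) = 1.6582 / 5.2257 = 0.3173
S_new/S_old = (A_new/A_old)^z = 0.39^0.3173 = exp(0.3173 × -0.9416) = 0.7417
Fraction lost = 1 − 0.7417 = 0.2583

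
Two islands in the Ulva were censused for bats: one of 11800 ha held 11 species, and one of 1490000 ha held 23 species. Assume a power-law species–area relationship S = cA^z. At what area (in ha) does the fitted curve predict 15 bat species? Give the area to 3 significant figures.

z = ln(23/11) / ln(1490000/11800) = 0.7376 / 4.8384 = 0.1524
c = 11 / 11800^0.1524 = 11 / 4.176 = 2.634
A = (15/2.634)^(1/0.1524) ⇒ ln A = ln(5.694)/0.1524 = 11.4104
A = e^11.4104 ≈ 90254 ha

90300 ha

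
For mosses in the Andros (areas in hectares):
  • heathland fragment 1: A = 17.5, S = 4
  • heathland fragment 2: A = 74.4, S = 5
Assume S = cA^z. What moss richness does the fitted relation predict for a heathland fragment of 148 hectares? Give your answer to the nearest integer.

6

z = ln(5/4) / ln(74.4/17.5) = 0.2231 / 1.4473 = 0.1542
c = 4 / 17.5^0.1542 = 4 / 1.555 = 2.573
S₃ = 2.573 × 148^0.1542 = 2.573 × 2.161 ≈ 5.559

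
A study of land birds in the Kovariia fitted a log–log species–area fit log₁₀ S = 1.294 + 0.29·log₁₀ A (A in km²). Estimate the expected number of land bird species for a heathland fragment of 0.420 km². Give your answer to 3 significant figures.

15.3

S = 19.68 × 0.42^0.29 = 19.68 × 0.7776 ≈ 15.3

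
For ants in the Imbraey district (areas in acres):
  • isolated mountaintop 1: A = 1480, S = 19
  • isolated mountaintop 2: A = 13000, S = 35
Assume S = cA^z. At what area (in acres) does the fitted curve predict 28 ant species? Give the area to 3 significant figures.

5880 acres

z = ln(35/19) / ln(13000/1480) = 0.6109 / 2.1729 = 0.2811
c = 19 / 1480^0.2811 = 19 / 7.786 = 2.44
A = (28/2.44)^(1/0.2811) ⇒ ln A = ln(11.47)/0.2811 = 8.6790
A = e^8.6790 ≈ 5878 acres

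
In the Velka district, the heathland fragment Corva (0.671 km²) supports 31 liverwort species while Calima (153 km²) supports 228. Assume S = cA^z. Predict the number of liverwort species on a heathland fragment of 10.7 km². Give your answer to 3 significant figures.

85.8

z = ln(228/31) / ln(153/0.671) = 1.9954 / 5.4294 = 0.3675
c = 31 / 0.671^0.3675 = 31 / 0.8636 = 35.9
S₃ = 35.9 × 10.7^0.3675 = 35.9 × 2.39 ≈ 85.77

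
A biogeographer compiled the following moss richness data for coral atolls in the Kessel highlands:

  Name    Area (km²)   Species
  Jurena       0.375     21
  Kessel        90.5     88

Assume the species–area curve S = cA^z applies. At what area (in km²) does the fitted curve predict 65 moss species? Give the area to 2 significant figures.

28 km²

z = ln(88/21) / ln(90.5/0.375) = 1.4328 / 5.4862 = 0.2612
c = 21 / 0.375^0.2612 = 21 / 0.774 = 27.13
A = (65/27.13)^(1/0.2612) ⇒ ln A = ln(2.396)/0.2612 = 3.3454
A = e^3.3454 ≈ 28.37 km²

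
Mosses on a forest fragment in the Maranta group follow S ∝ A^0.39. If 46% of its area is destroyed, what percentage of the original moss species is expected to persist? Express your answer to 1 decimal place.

S_new/S_old = (A_new/A_old)^z = 0.54^0.39
= exp(0.39 × ln 0.54) = exp(0.39 × -0.6162) = exp(-0.2403) ≈ 0.7864

78.6%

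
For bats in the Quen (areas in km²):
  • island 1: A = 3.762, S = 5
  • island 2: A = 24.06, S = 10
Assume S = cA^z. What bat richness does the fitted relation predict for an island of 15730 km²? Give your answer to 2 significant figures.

110

z = ln(10/5) / ln(24.06/3.762) = 0.6931 / 1.8556 = 0.3735
c = 5 / 3.762^0.3735 = 5 / 1.64 = 3.048
S₃ = 3.048 × 15730^0.3735 = 3.048 × 36.95 ≈ 112.6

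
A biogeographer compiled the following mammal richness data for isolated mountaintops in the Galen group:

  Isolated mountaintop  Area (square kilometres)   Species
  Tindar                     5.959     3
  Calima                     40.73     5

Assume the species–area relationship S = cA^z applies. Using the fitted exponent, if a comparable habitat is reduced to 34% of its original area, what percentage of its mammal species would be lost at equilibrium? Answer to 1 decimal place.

z = ln(5/3) / ln(40.73/5.959) = 0.5108 / 1.9221 = 0.2658
S_new/S_old = (A_new/A_old)^z = 0.34^0.2658 = exp(0.2658 × -1.0788) = 0.7507
Fraction lost = 1 − 0.7507 = 0.2493

24.9%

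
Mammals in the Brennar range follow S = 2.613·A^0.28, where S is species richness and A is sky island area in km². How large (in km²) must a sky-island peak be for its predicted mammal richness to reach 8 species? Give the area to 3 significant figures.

54.4 km²

8 = 2.613 × A^0.28  ⇒  A^0.28 = 8/2.613 = 3.062
ln A = ln(3.062) / 0.28 = 1.1189 / 0.28 = 3.9962
A = e^3.9962 ≈ 54.39 km²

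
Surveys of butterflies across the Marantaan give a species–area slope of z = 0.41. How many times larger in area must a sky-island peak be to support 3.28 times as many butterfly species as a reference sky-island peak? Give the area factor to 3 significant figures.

18.1

(A₂/A₁)^0.41 = 3.28, so A₂/A₁ = 3.28^(1/0.41) = 3.28^2.439
ln(A₂/A₁) = ln 3.28 / 0.41 = 1.1878 / 0.41 = 2.8972
A₂/A₁ = e^2.8972 ≈ 18.12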